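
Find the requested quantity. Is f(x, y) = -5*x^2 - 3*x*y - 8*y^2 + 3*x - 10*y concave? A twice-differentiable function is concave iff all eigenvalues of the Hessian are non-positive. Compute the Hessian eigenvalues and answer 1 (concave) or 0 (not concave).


The Hessian of f(x,y) = -5*x^2 - 3*x*y - 8*y^2 + 3*x - 10*y is:
H = [[-10, -3], [-3, -16]]
Trace = -10 - 16 = -26
Determinant = -10*-16 - (-3)^2 = 151
Discriminant = (-26)^2 - 4*151 = 72.0
Eigenvalues: lambda_1 = -17.2426, lambda_2 = -8.7574
The function is concave.

1


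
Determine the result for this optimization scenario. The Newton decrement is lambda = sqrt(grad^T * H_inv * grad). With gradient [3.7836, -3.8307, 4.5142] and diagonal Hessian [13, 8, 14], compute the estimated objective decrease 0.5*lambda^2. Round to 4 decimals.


Step 1: H is diagonal, so H^(-1) * g = [0.291, -0.4788, 0.3224].
Step 2: g^T H^(-1) g = sum_i g_i^2 / H_ii
  = (3.7836)^2/13 + (-3.8307)^2/8 + (4.5142)^2/14
  = 1.1012 + 1.8343 + 1.4556 = 4.3911
Step 3: Objective decrease = 0.5 * g^T H^(-1) g = 2.1955


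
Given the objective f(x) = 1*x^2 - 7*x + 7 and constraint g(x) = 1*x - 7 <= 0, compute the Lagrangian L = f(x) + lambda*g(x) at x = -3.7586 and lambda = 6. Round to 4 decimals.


Step 1: Evaluate f(x).
f(-3.7586) = 1*(-3.7586)^2 - 7*(-3.7586) + 7 = 47.4373
Step 2: Evaluate g(x).
g(-3.7586) = 1*-3.7586 - 7 = -10.7586
Step 3: Compute Lagrangian.
L = 47.4373 + 6*-10.7586 = -17.1143


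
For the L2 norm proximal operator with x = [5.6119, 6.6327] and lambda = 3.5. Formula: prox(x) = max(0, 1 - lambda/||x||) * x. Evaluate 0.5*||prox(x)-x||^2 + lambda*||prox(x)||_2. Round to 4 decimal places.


Step 1: Compute ||x||.
||x|| = 8.6883
Step 2: Compute scaling factor.
scale = max(0, 1 - 3.5/8.6883) = 0.5972
Step 3: prox(x) = [3.3512, 3.9608]
||prox(x)|| = 5.1883
Step 4: Proximal objective.
0.5*||prox-x||^2 = 6.125
lambda*||prox|| = 18.1591
Total = 24.284


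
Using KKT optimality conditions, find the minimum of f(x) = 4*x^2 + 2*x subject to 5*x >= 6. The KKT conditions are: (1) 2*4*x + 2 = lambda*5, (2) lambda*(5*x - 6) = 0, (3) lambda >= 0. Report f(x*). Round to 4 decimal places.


Step 1: Try lambda = 0 (constraint inactive).
x_unc = -2/(2*4) = -0.25
Check: 5*-0.25 = -1.25 < 6 -- violated!
Step 2: Constraint must be active: 5*x = 6
x* = 6/5 = 1.2
lambda = (2*4*1.2 + 2)/5 = 2.32
Step 3: Compute optimal value.
f(x*) = 4*1.2^2 + 2*1.2 = 8.16


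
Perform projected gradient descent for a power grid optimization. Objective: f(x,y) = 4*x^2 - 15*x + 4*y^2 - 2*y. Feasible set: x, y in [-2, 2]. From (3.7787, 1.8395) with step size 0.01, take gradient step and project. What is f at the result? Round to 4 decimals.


Step 1: Compute gradient at (3.7787, 1.8395).
grad_x = 2*4*3.7787 - 15 = 15.2296
grad_y = 2*4*1.8395 - 2 = 12.716
Step 2: Gradient step.
x_raw = 3.7787 - 0.01*15.2296 = 3.6264
y_raw = 1.8395 - 0.01*12.716 = 1.7123
Step 3: Project onto [-2, 2].
x_proj = clip(3.6264) = 2.0
y_proj = clip(1.7123) = 1.7123
Step 4: Evaluate f.
f(2.0, 1.7123) = -5.6962


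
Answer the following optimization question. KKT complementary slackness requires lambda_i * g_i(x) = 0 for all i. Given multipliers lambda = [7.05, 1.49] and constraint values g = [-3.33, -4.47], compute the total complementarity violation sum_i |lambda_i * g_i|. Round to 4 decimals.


KKT complementary slackness check:
lambda_1 * g_1 = 7.05 * -3.33 = -23.4765
lambda_2 * g_2 = 1.49 * -4.47 = -6.6603
Total violation = 23.4765 + 6.6603 = 30.1368


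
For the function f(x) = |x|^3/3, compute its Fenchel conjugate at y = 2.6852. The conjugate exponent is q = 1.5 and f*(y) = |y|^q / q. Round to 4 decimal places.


The conjugate exponent q satisfies 1/p + 1/q = 1.
p = 3, so q = 3/(3 - 1) = 1.5
|y|^q = 2.6852^1.5 = 4.4001
f*(2.6852) = 4.4001 / 1.5 = 2.9334


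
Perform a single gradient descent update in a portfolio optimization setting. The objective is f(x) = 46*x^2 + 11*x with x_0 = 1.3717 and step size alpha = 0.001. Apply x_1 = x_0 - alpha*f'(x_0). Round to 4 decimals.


We compute the gradient at x_0 and apply the update.
f'(x) = 92*x + 11
f'(1.3717) = 92*1.3717 + 11 = 137.1964
x_1 = 1.3717 - 0.001*137.1964 = 1.2345


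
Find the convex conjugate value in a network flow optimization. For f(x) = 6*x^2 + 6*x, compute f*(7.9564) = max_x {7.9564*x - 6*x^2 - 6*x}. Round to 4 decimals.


f*(y) = sup_x {y*x - a*x^2 - b*x} = sup_x {(y-b)*x - a*x^2}
FOC: (y - b) - 2a*x = 0 => x* = (y - b)/(2a)
x* = (7.9564 - 6)/(2*6) = 0.163
f*(7.9564) = (y-b)^2/(4a) = (7.9564 - 6)^2/(4*6)
= 3.8275/24 = 0.1595


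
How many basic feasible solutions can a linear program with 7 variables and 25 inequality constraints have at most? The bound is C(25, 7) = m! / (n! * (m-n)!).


Each vertex corresponds to some choice of n active constraints out of m, so the number of vertices is at most C(m, n) = m! / (n!(m-n)!).
m = 25, n = 7
Numerator: 25 * 24 * 23 * 22 * 21 * 20 * 19
Denominator: 7! = 5040
C(25, 7) = 480700


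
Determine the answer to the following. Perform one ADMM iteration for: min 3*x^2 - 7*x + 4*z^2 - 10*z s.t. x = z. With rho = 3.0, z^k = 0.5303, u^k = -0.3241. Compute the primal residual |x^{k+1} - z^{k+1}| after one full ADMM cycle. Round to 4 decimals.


ADMM iteration with rho = 3.0, z^k = 0.5303, u^k = -0.3241
Step 1: x-update.
Minimize 3*x^2 - 7*x + (3.0/2)*(x - 0.5303 - 0.3241)^2
FOC: (2*3 + 3.0)*x = 7 + 3.0*(0.5303 + 0.3241)
x^{k+1} = 1.0626
Step 2: z-update.
Minimize 4*z^2 - 10*z + (3.0/2)*(1.0626 - z - 0.3241)^2
FOC: (2*4 + 3.0)*z = 10 + 3.0*(1.0626 - 0.3241)
z^{k+1} = 1.1105
Step 3: u-update.
u^{k+1} = -0.3241 + 1.0626 - 1.1105 = -0.372
Step 4: Primal residual = |1.0626 - 1.1105| = 0.0479


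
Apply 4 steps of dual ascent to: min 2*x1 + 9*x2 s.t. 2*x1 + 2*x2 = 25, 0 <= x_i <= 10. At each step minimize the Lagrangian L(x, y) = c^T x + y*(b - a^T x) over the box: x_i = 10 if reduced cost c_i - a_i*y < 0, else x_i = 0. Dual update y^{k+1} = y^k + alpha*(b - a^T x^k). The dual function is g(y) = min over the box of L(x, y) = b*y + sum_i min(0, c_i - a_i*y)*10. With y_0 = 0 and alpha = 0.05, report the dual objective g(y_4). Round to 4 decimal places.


Dual ascent for LP: min 2*x1 + 9*x2, 2*x1 + 2*x2 = 25, 0 <= x_i <= 10
Step 1: y^k = 0.0, reduced costs: (2.0, 9.0)
  x^k = (0.0, 0.0), subgradient = b - a^T x = 25.0
  y^{k+1} = 0.0 + 0.05*25.0 = 1.25
Step 2: y^k = 1.25, reduced costs: (-0.5, 6.5)
  x^k = (10.0, 0.0), subgradient = b - a^T x = 5.0
  y^{k+1} = 1.25 + 0.05*5.0 = 1.5
Step 3: y^k = 1.5, reduced costs: (-1.0, 6.0)
  x^k = (10.0, 0.0), subgradient = b - a^T x = 5.0
  y^{k+1} = 1.5 + 0.05*5.0 = 1.75
Step 4: y^k = 1.75, reduced costs: (-1.5, 5.5)
  x^k = (10.0, 0.0), subgradient = b - a^T x = 5.0
  y^{k+1} = 1.75 + 0.05*5.0 = 2.0
Dual objective at y_4 = 2.0: reduced costs (-2.0, 5.0), box minimizer x = (10.0, 0.0)
g(y_4) = b*y + (c1 - a1*y)*x1 + (c2 - a2*y)*x2 = 25*2.0 + (-2.0)*10.0 + 5.0*0.0 = 50.0 - 20.0 + 0.0 = 30.0


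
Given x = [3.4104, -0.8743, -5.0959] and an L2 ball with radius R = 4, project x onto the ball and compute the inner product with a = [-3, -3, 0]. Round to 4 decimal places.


Step 1: Compute ||x|| (intermediates to 6 decimals).
||x|| = sqrt(3.4104^2 + (-0.8743)^2 + (-5.0959)^2) = 6.193822
Step 2: Project.
Since ||x|| > R, scale = R/||x|| = 4/6.193822 = 0.645805, proj(x) = scale * x
proj(x) = [2.202453, -0.564627, -3.290958]
Step 3: Dot product.
a^T * proj(x) = -3*2.202453 - 3*(-0.564627) + 0*(-3.290958) = -4.9135


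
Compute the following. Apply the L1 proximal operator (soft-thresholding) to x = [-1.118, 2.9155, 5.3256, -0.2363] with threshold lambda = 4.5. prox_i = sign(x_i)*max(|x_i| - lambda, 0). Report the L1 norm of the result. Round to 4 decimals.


Soft-thresholding with lambda = 4.5:
prox(-1.118) = sign(-1.118)*max(|-1.118| - 4.5, 0) = 0.0
prox(2.9155) = sign(2.9155)*max(|2.9155| - 4.5, 0) = 0.0
prox(5.3256) = sign(5.3256)*max(|5.3256| - 4.5, 0) = 0.8256
prox(-0.2363) = sign(-0.2363)*max(|-0.2363| - 4.5, 0) = 0.0
prox(x) = [0.0, 0.0, 0.8256, 0.0]
||prox(x)||_1 = 0.0 + 0.0 + 0.8256 + 0.0 = 0.8256


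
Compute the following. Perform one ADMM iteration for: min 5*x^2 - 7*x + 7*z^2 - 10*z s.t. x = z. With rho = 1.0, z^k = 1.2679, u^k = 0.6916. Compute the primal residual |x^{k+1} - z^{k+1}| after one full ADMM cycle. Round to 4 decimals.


ADMM iteration with rho = 1.0, z^k = 1.2679, u^k = 0.6916
Step 1: x-update.
Minimize 5*x^2 - 7*x + (1.0/2)*(x - 1.2679 + 0.6916)^2
FOC: (2*5 + 1.0)*x = 7 + 1.0*(1.2679 - 0.6916)
x^{k+1} = 0.6888
Step 2: z-update.
Minimize 7*z^2 - 10*z + (1.0/2)*(0.6888 - z + 0.6916)^2
FOC: (2*7 + 1.0)*z = 10 + 1.0*(0.6888 + 0.6916)
z^{k+1} = 0.7587
Step 3: u-update.
u^{k+1} = 0.6916 + 0.6888 - 0.7587 = 0.6217
Step 4: Primal residual = |0.6888 - 0.7587| = 0.0699


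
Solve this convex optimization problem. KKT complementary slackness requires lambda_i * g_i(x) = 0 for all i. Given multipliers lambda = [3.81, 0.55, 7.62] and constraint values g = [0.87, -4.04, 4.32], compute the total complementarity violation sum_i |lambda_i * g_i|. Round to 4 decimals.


KKT complementary slackness check:
lambda_1 * g_1 = 3.81 * 0.87 = 3.3147
lambda_2 * g_2 = 0.55 * -4.04 = -2.222
lambda_3 * g_3 = 7.62 * 4.32 = 32.9184
Total violation = 3.3147 + 2.222 + 32.9184 = 38.4551


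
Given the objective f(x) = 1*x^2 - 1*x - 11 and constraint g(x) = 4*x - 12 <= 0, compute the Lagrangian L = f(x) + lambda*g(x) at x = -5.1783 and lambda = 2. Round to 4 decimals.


Step 1: Evaluate f(x).
f(-5.1783) = 1*(-5.1783)^2 - 1*(-5.1783) - 11 = 20.9931
Step 2: Evaluate g(x).
g(-5.1783) = 4*-5.1783 - 12 = -32.7132
Step 3: Compute Lagrangian.
L = 20.9931 + 2*-32.7132 = -44.4333


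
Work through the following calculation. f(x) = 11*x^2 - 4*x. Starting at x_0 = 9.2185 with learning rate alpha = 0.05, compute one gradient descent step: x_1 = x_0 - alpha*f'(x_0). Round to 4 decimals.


We compute the gradient at x_0 and apply the update.
f'(x) = 22*x - 4
f'(9.2185) = 22*9.2185 - 4 = 198.807
x_1 = 9.2185 - 0.05*198.807 = -0.7219


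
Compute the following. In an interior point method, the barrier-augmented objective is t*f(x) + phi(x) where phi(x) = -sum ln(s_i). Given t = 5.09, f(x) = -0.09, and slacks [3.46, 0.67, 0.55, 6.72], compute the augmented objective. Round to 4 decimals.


Step 1: Compute log-barrier.
ln values: [1.2413, -0.4005, -0.5978, 1.9051]
phi = -(1.2413 - 0.4005 - 0.5978 + 1.9051) = -2.148
Step 2: Compute augmented objective.
t*f(x) = 5.09*-0.09 = -0.4581
Total = -0.4581 - 2.148 = -2.6061


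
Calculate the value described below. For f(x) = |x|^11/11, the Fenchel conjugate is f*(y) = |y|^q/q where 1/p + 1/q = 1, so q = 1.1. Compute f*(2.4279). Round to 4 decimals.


The conjugate exponent q satisfies 1/p + 1/q = 1.
p = 11, so q = 11/(11 - 1) = 1.1
|y|^q = 2.4279^1.1 = 2.6531
f*(2.4279) = 2.6531 / 1.1 = 2.4119


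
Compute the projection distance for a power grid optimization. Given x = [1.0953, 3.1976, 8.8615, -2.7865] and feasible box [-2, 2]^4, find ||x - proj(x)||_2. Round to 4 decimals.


Project each component onto [-2, 2].
clip(1.0953) = 1.0953, clip(3.1976) = 2.0, clip(8.8615) = 2.0, clip(-2.7865) = -2.0
Projection = [1.0953, 2.0, 2.0, -2.0]
Squared diffs: [0.0, 1.4342, 47.0802, 0.6186]
Distance = sqrt(49.133) = 7.0095


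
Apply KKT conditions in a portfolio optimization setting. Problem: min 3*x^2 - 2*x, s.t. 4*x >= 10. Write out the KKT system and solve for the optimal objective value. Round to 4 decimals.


Step 1: Try lambda = 0 (constraint inactive).
x_unc = 2/(2*3) = 0.3333
Check: 4*0.3333 = 1.3332 < 10 -- violated!
Step 2: Constraint must be active: 4*x = 10
x* = 10/4 = 2.5
lambda = (2*3*2.5 - 2)/4 = 3.25
Step 3: Compute optimal value.
f(x*) = 3*2.5^2 - 2*2.5 = 13.75


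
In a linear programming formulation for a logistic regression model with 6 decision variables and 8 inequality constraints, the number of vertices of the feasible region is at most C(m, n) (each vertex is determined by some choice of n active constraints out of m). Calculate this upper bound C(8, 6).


Each vertex corresponds to some choice of n active constraints out of m, so the number of vertices is at most C(m, n) = m! / (n!(m-n)!).
m = 8, n = 6
Numerator: 8 * 7 * 6 * 5 * 4 * 3
Denominator: 6! = 720
C(8, 6) = 28


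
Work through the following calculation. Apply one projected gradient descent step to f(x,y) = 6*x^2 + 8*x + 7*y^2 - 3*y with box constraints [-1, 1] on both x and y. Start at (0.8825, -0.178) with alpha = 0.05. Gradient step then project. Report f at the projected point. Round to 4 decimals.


Step 1: Compute gradient at (0.8825, -0.178).
grad_x = 2*6*0.8825 + 8 = 18.59
grad_y = 2*7*-0.178 - 3 = -5.492
Step 2: Gradient step.
x_raw = 0.8825 - 0.05*18.59 = -0.047
y_raw = -0.178 - 0.05*-5.492 = 0.0966
Step 3: Project onto [-1, 1].
x_proj = clip(-0.047) = -0.047
y_proj = clip(0.0966) = 0.0966
Step 4: Evaluate f.
f(-0.047, 0.0966) = -0.5872


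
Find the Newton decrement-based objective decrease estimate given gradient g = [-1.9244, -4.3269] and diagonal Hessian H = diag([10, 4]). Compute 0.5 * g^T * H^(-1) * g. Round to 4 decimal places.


Step 1: H is diagonal, so H^(-1) * g = [-0.1924, -1.0817].
Step 2: g^T H^(-1) g = sum_i g_i^2 / H_ii
  = (-1.9244)^2/10 + (-4.3269)^2/4
  = 0.3703 + 4.6805 = 5.0508
Step 3: Objective decrease = 0.5 * g^T H^(-1) g = 2.5254


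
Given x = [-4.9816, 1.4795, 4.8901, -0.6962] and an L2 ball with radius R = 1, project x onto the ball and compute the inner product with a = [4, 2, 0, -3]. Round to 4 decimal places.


Step 1: Compute ||x|| (intermediates to 6 decimals).
||x|| = sqrt((-4.9816)^2 + 1.4795^2 + 4.8901^2 + (-0.6962)^2) = 7.169591
Step 2: Project.
Since ||x|| > R, scale = R/||x|| = 1/7.169591 = 0.139478, proj(x) = scale * x
proj(x) = [-0.694824, 0.206358, 0.682061, -0.097105]
Step 3: Dot product.
a^T * proj(x) = 4*(-0.694824) + 2*0.206358 + 0*0.682061 - 3*(-0.097105) = -2.0753


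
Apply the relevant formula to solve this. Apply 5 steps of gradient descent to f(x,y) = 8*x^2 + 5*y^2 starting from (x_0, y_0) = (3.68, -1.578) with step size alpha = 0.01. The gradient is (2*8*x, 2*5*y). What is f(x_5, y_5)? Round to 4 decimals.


Gradient descent on f(x,y) = 8*x^2 + 5*y^2.
Starting point: (3.68, -1.578), alpha = 0.01
Step 1: grad_x = 2*8*3.68 = 58.88, grad_y = 2*5*-1.578 = -15.78
  x_1 = 3.68 - 0.01*58.88 = 3.0912
  y_1 = -1.578 - 0.01*-15.78 = -1.4202
Step 2: grad_x = 2*8*3.0912 = 49.4592, grad_y = 2*5*-1.4202 = -14.202
  x_2 = 3.0912 - 0.01*49.4592 = 2.5966
  y_2 = -1.4202 - 0.01*-14.202 = -1.2782
Step 3: grad_x = 2*8*2.5966 = 41.5457, grad_y = 2*5*-1.2782 = -12.7818
  x_3 = 2.5966 - 0.01*41.5457 = 2.1812
  y_3 = -1.2782 - 0.01*-12.7818 = -1.1504
Step 4: grad_x = 2*8*2.1812 = 34.8984, grad_y = 2*5*-1.1504 = -11.5036
  x_4 = 2.1812 - 0.01*34.8984 = 1.8322
  y_4 = -1.1504 - 0.01*-11.5036 = -1.0353
Step 5: grad_x = 2*8*1.8322 = 29.3147, grad_y = 2*5*-1.0353 = -10.3533
  x_5 = 1.8322 - 0.01*29.3147 = 1.539
  y_5 = -1.0353 - 0.01*-10.3533 = -0.9318
f(1.539, -0.9318) = 8*1.539^2 + 5*(-0.9318)^2 = 23.2899


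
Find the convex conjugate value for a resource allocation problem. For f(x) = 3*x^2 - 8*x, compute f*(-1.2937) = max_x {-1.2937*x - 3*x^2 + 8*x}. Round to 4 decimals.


f*(y) = sup_x {y*x - a*x^2 - b*x} = sup_x {(y-b)*x - a*x^2}
FOC: (y - b) - 2a*x = 0 => x* = (y - b)/(2a)
x* = (-1.2937 + 8)/(2*3) = 1.1177
f*(-1.2937) = (y-b)^2/(4a) = (-1.2937 + 8)^2/(4*3)
= 44.9745/12 = 3.7479


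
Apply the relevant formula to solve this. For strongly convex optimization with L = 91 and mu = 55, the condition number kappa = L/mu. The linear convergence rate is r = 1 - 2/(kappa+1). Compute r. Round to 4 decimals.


Step 1: Compute the condition number.
kappa = L/mu = 91/55 = 1.6545
Step 2: Compute the convergence rate.
r = 1 - 2/(kappa + 1) = 1 - 2*mu/(L + mu) = (L - mu)/(L + mu) = 36/146 = 0.2466


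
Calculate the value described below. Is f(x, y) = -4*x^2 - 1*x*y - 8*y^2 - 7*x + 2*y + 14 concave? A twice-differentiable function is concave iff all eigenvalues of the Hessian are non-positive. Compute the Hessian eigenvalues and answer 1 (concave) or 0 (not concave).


The Hessian of f(x,y) = -4*x^2 - 1*x*y - 8*y^2 - 7*x + 2*y + 14 is:
H = [[-8, -1], [-1, -16]]
Trace = -8 - 16 = -24
Determinant = -8*-16 - (-1)^2 = 127
Discriminant = (-24)^2 - 4*127 = 68.0
Eigenvalues: lambda_1 = -16.1231, lambda_2 = -7.8769
The function is concave.

1


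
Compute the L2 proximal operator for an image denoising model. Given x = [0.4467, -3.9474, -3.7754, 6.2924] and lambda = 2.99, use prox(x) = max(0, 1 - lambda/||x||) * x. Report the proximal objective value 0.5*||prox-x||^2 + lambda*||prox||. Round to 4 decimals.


Step 1: Compute ||x||.
||x|| = 8.3444
Step 2: Compute scaling factor.
scale = max(0, 1 - 2.99/8.3444) = 0.6417
Step 3: prox(x) = [0.2866, -2.533, -2.4226, 4.0377]
||prox(x)|| = 5.3544
Step 4: Proximal objective.
0.5*||prox-x||^2 = 4.4701
lambda*||prox|| = 16.0097
Total = 20.4798


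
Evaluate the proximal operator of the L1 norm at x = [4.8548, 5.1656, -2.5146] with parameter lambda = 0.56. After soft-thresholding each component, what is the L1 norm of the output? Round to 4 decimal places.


Soft-thresholding with lambda = 0.56:
prox(4.8548) = sign(4.8548)*max(|4.8548| - 0.56, 0) = 4.2948
prox(5.1656) = sign(5.1656)*max(|5.1656| - 0.56, 0) = 4.6056
prox(-2.5146) = sign(-2.5146)*max(|-2.5146| - 0.56, 0) = -1.9546
prox(x) = [4.2948, 4.6056, -1.9546]
||prox(x)||_1 = 4.2948 + 4.6056 + 1.9546 = 10.855


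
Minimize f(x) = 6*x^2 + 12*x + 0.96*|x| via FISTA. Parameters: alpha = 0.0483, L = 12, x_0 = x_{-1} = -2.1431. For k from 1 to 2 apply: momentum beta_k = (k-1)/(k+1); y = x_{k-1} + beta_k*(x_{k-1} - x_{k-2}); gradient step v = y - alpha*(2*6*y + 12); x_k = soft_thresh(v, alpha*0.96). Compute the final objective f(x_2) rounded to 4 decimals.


FISTA on f(x) = 6*x^2 + 12*x + 0.96*|x|
L = 12, alpha = 0.0483
Iteration 1: beta = 0.0, y = -2.1431 + 0.0*(-2.1431 + 2.1431) = -2.1431
  grad(y) = -13.7172, v = y - alpha*grad = -1.4806
  prox(v) = soft_thresh(-1.4806, 0.0464) = -1.4342
Iteration 2: beta = 0.3333, y = -1.4342 + 0.3333*(-1.4342 + 2.1431) = -1.1979
  grad(y) = -2.3747, v = y - alpha*grad = -1.0832
  prox(v) = soft_thresh(-1.0832, 0.0464) = -1.0368
f(x_2) = 6*(-1.0368)^2 + 12*(-1.0368) + 0.96*|-1.0368| = -4.9965


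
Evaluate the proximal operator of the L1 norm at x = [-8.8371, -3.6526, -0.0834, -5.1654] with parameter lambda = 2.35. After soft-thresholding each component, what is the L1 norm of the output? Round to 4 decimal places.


Soft-thresholding with lambda = 2.35:
prox(-8.8371) = sign(-8.8371)*max(|-8.8371| - 2.35, 0) = -6.4871
prox(-3.6526) = sign(-3.6526)*max(|-3.6526| - 2.35, 0) = -1.3026
prox(-0.0834) = sign(-0.0834)*max(|-0.0834| - 2.35, 0) = 0.0
prox(-5.1654) = sign(-5.1654)*max(|-5.1654| - 2.35, 0) = -2.8154
prox(x) = [-6.4871, -1.3026, 0.0, -2.8154]
||prox(x)||_1 = 6.4871 + 1.3026 + 0.0 + 2.8154 = 10.6051


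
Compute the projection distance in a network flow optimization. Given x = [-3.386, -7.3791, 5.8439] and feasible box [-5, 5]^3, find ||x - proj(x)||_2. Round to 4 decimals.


Project each component onto [-5, 5].
clip(-3.386) = -3.386, clip(-7.3791) = -5.0, clip(5.8439) = 5.0
Projection = [-3.386, -5.0, 5.0]
Squared diffs: [0.0, 5.6601, 0.7122]
Distance = sqrt(6.3723) = 2.5243


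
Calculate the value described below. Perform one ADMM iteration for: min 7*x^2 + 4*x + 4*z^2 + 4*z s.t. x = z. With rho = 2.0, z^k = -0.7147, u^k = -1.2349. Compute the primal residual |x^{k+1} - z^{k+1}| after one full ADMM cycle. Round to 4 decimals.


ADMM iteration with rho = 2.0, z^k = -0.7147, u^k = -1.2349
Step 1: x-update.
Minimize 7*x^2 + 4*x + (2.0/2)*(x + 0.7147 - 1.2349)^2
FOC: (2*7 + 2.0)*x = -4 + 2.0*(-0.7147 + 1.2349)
x^{k+1} = -0.185
Step 2: z-update.
Minimize 4*z^2 + 4*z + (2.0/2)*(-0.185 - z - 1.2349)^2
FOC: (2*4 + 2.0)*z = -4 + 2.0*(-0.185 - 1.2349)
z^{k+1} = -0.684
Step 3: u-update.
u^{k+1} = -1.2349 - 0.185 + 0.684 = -0.7359
Step 4: Primal residual = |-0.185 + 0.684| = 0.499


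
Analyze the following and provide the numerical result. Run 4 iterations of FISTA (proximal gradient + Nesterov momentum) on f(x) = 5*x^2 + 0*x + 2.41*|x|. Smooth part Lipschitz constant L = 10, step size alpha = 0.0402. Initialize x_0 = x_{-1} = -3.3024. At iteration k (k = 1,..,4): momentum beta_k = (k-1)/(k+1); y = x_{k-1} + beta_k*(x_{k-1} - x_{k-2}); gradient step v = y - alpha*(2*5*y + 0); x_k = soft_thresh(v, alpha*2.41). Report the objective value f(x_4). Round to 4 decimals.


FISTA on f(x) = 5*x^2 + 0*x + 2.41*|x|
L = 10, alpha = 0.0402
Iteration 1: beta = 0.0, y = -3.3024 + 0.0*(-3.3024 + 3.3024) = -3.3024
  grad(y) = -33.024, v = y - alpha*grad = -1.9748
  prox(v) = soft_thresh(-1.9748, 0.0969) = -1.878
Iteration 2: beta = 0.3333, y = -1.878 + 0.3333*(-1.878 + 3.3024) = -1.4031
  grad(y) = -14.0314, v = y - alpha*grad = -0.8391
  prox(v) = soft_thresh(-0.8391, 0.0969) = -0.7422
Iteration 3: beta = 0.5, y = -0.7422 + 0.5*(-0.7422 + 1.878) = -0.1743
  grad(y) = -1.7431, v = y - alpha*grad = -0.1042
  prox(v) = soft_thresh(-0.1042, 0.0969) = -0.0074
Iteration 4: beta = 0.6, y = -0.0074 + 0.6*(-0.0074 + 0.7422) = 0.4335
  grad(y) = 4.3354, v = y - alpha*grad = 0.2593
  prox(v) = soft_thresh(0.2593, 0.0969) = 0.1624
f(x_4) = 5*0.1624^2 + 0*0.1624 + 2.41*|0.1624| = 0.5232


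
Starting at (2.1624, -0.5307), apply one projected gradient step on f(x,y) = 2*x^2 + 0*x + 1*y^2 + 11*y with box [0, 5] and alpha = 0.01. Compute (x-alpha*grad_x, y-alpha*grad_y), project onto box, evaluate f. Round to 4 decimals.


Step 1: Compute gradient at (2.1624, -0.5307).
grad_x = 2*2*2.1624 + 0 = 8.6496
grad_y = 2*1*-0.5307 + 11 = 9.9386
Step 2: Gradient step.
x_raw = 2.1624 - 0.01*8.6496 = 2.0759
y_raw = -0.5307 - 0.01*9.9386 = -0.6301
Step 3: Project onto [0, 5].
x_proj = clip(2.0759) = 2.0759
y_proj = clip(-0.6301) = 0.0
Step 4: Evaluate f.
f(2.0759, 0.0) = 8.6188


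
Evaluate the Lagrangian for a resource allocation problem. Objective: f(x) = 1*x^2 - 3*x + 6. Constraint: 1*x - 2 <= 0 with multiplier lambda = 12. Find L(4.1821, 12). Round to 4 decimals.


Step 1: Evaluate f(x).
f(4.1821) = 1*4.1821^2 - 3*4.1821 + 6 = 10.9437
Step 2: Evaluate g(x).
g(4.1821) = 1*4.1821 - 2 = 2.1821
Step 3: Compute Lagrangian.
L = 10.9437 + 12*2.1821 = 37.1289


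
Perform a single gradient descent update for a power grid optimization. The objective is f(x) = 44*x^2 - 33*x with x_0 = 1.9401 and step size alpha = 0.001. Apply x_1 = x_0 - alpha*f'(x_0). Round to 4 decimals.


We compute the gradient at x_0 and apply the update.
f'(x) = 88*x - 33
f'(1.9401) = 88*1.9401 - 33 = 137.7288
x_1 = 1.9401 - 0.001*137.7288 = 1.8024


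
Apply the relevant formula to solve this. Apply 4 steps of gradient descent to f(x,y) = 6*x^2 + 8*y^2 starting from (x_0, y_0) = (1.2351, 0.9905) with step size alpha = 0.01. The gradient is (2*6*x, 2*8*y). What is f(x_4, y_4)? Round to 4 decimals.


Gradient descent on f(x,y) = 6*x^2 + 8*y^2.
Starting point: (1.2351, 0.9905), alpha = 0.01
Step 1: grad_x = 2*6*1.2351 = 14.8212, grad_y = 2*8*0.9905 = 15.848
  x_1 = 1.2351 - 0.01*14.8212 = 1.0869
  y_1 = 0.9905 - 0.01*15.848 = 0.832
Step 2: grad_x = 2*6*1.0869 = 13.0427, grad_y = 2*8*0.832 = 13.3123
  x_2 = 1.0869 - 0.01*13.0427 = 0.9565
  y_2 = 0.832 - 0.01*13.3123 = 0.6989
Step 3: grad_x = 2*6*0.9565 = 11.4775, grad_y = 2*8*0.6989 = 11.1823
  x_3 = 0.9565 - 0.01*11.4775 = 0.8417
  y_3 = 0.6989 - 0.01*11.1823 = 0.5871
Step 4: grad_x = 2*6*0.8417 = 10.1002, grad_y = 2*8*0.5871 = 9.3932
  x_4 = 0.8417 - 0.01*10.1002 = 0.7407
  y_4 = 0.5871 - 0.01*9.3932 = 0.4931
f(0.7407, 0.4931) = 6*0.7407^2 + 8*0.4931^2 = 5.2372


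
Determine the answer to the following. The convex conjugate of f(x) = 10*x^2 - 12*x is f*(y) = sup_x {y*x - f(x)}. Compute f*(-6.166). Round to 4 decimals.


f*(y) = sup_x {y*x - a*x^2 - b*x} = sup_x {(y-b)*x - a*x^2}
FOC: (y - b) - 2a*x = 0 => x* = (y - b)/(2a)
x* = (-6.166 + 12)/(2*10) = 0.2917
f*(-6.166) = (y-b)^2/(4a) = (-6.166 + 12)^2/(4*10)
= 34.0356/40 = 0.8509


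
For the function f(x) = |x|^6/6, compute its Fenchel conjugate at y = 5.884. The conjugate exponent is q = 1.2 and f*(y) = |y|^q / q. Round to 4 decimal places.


The conjugate exponent q satisfies 1/p + 1/q = 1.
p = 6, so q = 6/(6 - 1) = 1.2
|y|^q = 5.884^1.2 = 8.387
f*(5.884) = 8.387 / 1.2 = 6.9892


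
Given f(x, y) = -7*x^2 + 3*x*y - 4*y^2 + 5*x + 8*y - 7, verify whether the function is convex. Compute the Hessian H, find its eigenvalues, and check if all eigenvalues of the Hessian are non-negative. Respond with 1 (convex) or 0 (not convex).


The Hessian of f(x,y) = -7*x^2 + 3*x*y - 4*y^2 + 5*x + 8*y - 7 is:
H = [[-14, 3], [3, -8]]
Trace = -14 - 8 = -22
Determinant = -14*-8 - (3)^2 = 103
Discriminant = (-22)^2 - 4*103 = 72.0
Eigenvalues: lambda_1 = -15.2426, lambda_2 = -6.7574
The function is not convex.

0


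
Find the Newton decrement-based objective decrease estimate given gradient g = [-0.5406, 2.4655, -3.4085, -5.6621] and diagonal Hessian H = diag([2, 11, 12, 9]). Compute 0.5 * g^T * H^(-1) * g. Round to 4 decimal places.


Step 1: H is diagonal, so H^(-1) * g = [-0.2703, 0.2241, -0.284, -0.6291].
Step 2: g^T H^(-1) g = sum_i g_i^2 / H_ii
  = (-0.5406)^2/2 + (2.4655)^2/11 + (-3.4085)^2/12 + (-5.6621)^2/9
  = 0.1461 + 0.5526 + 0.9682 + 3.5622 = 5.229
Step 3: Objective decrease = 0.5 * g^T H^(-1) g = 2.6145


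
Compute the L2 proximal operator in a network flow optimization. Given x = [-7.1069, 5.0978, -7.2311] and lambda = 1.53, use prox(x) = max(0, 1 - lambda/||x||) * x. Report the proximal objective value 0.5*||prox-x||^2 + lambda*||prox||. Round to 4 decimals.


Step 1: Compute ||x||.
||x|| = 11.3483
Step 2: Compute scaling factor.
scale = max(0, 1 - 1.53/11.3483) = 0.8652
Step 3: prox(x) = [-6.1487, 4.4105, -6.2562]
||prox(x)|| = 9.8183
Step 4: Proximal objective.
0.5*||prox-x||^2 = 1.1705
lambda*||prox|| = 15.022
Total = 16.1925


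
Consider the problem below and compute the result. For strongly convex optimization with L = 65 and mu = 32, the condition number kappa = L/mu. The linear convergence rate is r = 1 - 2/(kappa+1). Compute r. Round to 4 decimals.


Step 1: Compute the condition number.
kappa = L/mu = 65/32 = 2.0313
Step 2: Compute the convergence rate.
r = 1 - 2/(kappa + 1) = 1 - 2*mu/(L + mu) = (L - mu)/(L + mu) = 33/97 = 0.3402


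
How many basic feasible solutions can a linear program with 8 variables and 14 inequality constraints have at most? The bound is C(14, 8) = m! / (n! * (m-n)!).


Each vertex corresponds to some choice of n active constraints out of m, so the number of vertices is at most C(m, n) = m! / (n!(m-n)!).
m = 14, n = 8
Numerator: 14 * 13 * 12 * 11 * 10 * 9 * 8 * 7
Denominator: 8! = 40320
C(14, 8) = 3003


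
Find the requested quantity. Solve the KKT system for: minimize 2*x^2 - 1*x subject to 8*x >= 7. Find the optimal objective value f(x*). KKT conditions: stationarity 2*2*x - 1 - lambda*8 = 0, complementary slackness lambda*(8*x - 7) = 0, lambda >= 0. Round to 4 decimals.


Step 1: Try lambda = 0 (constraint inactive).
x_unc = 1/(2*2) = 0.25
Check: 8*0.25 = 2.0 < 7 -- violated!
Step 2: Constraint must be active: 8*x = 7
x* = 7/8 = 0.875
lambda = (2*2*0.875 - 1)/8 = 0.3125
Step 3: Compute optimal value.
f(x*) = 2*0.875^2 - 1*0.875 = 0.6563


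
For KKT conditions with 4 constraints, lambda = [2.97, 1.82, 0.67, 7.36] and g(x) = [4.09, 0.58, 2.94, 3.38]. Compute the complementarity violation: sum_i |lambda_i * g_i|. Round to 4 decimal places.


KKT complementary slackness check:
lambda_1 * g_1 = 2.97 * 4.09 = 12.1473
lambda_2 * g_2 = 1.82 * 0.58 = 1.0556
lambda_3 * g_3 = 0.67 * 2.94 = 1.9698
lambda_4 * g_4 = 7.36 * 3.38 = 24.8768
Total violation = 12.1473 + 1.0556 + 1.9698 + 24.8768 = 40.0495


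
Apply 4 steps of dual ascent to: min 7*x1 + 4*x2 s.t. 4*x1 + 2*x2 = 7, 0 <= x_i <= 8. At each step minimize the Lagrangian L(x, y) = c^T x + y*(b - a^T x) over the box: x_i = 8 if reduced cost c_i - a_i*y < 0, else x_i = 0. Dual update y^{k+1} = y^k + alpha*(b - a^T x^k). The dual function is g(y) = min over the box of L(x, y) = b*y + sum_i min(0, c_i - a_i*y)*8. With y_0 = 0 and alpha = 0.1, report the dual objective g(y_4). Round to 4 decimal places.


Dual ascent for LP: min 7*x1 + 4*x2, 4*x1 + 2*x2 = 7, 0 <= x_i <= 8
Step 1: y^k = 0.0, reduced costs: (7.0, 4.0)
  x^k = (0.0, 0.0), subgradient = b - a^T x = 7.0
  y^{k+1} = 0.0 + 0.1*7.0 = 0.7
Step 2: y^k = 0.7, reduced costs: (4.2, 2.6)
  x^k = (0.0, 0.0), subgradient = b - a^T x = 7.0
  y^{k+1} = 0.7 + 0.1*7.0 = 1.4
Step 3: y^k = 1.4, reduced costs: (1.4, 1.2)
  x^k = (0.0, 0.0), subgradient = b - a^T x = 7.0
  y^{k+1} = 1.4 + 0.1*7.0 = 2.1
Step 4: y^k = 2.1, reduced costs: (-1.4, -0.2)
  x^k = (8.0, 8.0), subgradient = b - a^T x = -41.0
  y^{k+1} = 2.1 + 0.1*-41.0 = -2.0
Dual objective at y_4 = -2.0: reduced costs (15.0, 8.0), box minimizer x = (0.0, 0.0)
g(y_4) = b*y + (c1 - a1*y)*x1 + (c2 - a2*y)*x2 = 7*(-2.0) + 15.0*0.0 + 8.0*0.0 = -14.0 + 0.0 + 0.0 = -14.0


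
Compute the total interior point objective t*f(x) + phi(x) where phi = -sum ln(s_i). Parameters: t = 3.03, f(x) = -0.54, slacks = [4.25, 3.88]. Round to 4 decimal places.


Step 1: Compute log-barrier.
ln values: [1.4469, 1.3558]
phi = -(1.4469 + 1.3558) = -2.8028
Step 2: Compute augmented objective.
t*f(x) = 3.03*-0.54 = -1.6362
Total = -1.6362 - 2.8028 = -4.439


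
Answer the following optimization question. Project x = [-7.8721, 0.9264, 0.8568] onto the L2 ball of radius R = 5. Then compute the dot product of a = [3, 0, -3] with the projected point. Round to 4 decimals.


Step 1: Compute ||x|| (intermediates to 6 decimals).
||x|| = sqrt((-7.8721)^2 + 0.9264^2 + 0.8568^2) = 7.972596
Step 2: Project.
Since ||x|| > R, scale = R/||x|| = 5/7.972596 = 0.627148, proj(x) = scale * x
proj(x) = [-4.936972, 0.58099, 0.53734]
Step 3: Dot product.
a^T * proj(x) = 3*(-4.936972) + 0*0.58099 - 3*0.53734 = -16.4229


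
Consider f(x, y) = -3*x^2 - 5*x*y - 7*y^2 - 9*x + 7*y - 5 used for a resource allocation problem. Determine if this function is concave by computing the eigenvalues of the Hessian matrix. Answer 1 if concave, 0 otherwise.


The Hessian of f(x,y) = -3*x^2 - 5*x*y - 7*y^2 - 9*x + 7*y - 5 is:
H = [[-6, -5], [-5, -14]]
Trace = -6 - 14 = -20
Determinant = -6*-14 - (-5)^2 = 59
Discriminant = (-20)^2 - 4*59 = 164.0
Eigenvalues: lambda_1 = -16.4031, lambda_2 = -3.5969
The function is concave.

1


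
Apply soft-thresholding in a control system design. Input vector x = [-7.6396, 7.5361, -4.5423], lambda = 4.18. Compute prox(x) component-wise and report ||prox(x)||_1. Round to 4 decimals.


Soft-thresholding with lambda = 4.18:
prox(-7.6396) = sign(-7.6396)*max(|-7.6396| - 4.18, 0) = -3.4596
prox(7.5361) = sign(7.5361)*max(|7.5361| - 4.18, 0) = 3.3561
prox(-4.5423) = sign(-4.5423)*max(|-4.5423| - 4.18, 0) = -0.3623
prox(x) = [-3.4596, 3.3561, -0.3623]
||prox(x)||_1 = 3.4596 + 3.3561 + 0.3623 = 7.178


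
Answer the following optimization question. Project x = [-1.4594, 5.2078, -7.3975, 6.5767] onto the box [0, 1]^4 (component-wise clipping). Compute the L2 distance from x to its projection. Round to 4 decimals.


Project each component onto [0, 1].
clip(-1.4594) = 0.0, clip(5.2078) = 1.0, clip(-7.3975) = 0.0, clip(6.5767) = 1.0
Projection = [0.0, 1.0, 0.0, 1.0]
Squared diffs: [2.1298, 17.7056, 54.723, 31.0996]
Distance = sqrt(105.658) = 10.279


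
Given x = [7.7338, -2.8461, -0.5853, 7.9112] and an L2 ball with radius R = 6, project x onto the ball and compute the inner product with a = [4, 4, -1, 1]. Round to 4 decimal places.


Step 1: Compute ||x|| (intermediates to 6 decimals).
||x|| = sqrt(7.7338^2 + (-2.8461)^2 + (-0.5853)^2 + 7.9112^2) = 11.438602
Step 2: Project.
Since ||x|| > R, scale = R/||x|| = 6/11.438602 = 0.52454, proj(x) = scale * x
proj(x) = [4.056687, -1.492893, -0.307013, 4.149741]
Step 3: Dot product.
a^T * proj(x) = 4*4.056687 + 4*(-1.492893) - 1*(-0.307013) + 1*4.149741 = 14.7119


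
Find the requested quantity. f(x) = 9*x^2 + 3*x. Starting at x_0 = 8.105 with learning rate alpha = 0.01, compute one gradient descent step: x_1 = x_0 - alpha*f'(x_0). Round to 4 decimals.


We compute the gradient at x_0 and apply the update.
f'(x) = 18*x + 3
f'(8.105) = 18*8.105 + 3 = 148.89
x_1 = 8.105 - 0.01*148.89 = 6.6161


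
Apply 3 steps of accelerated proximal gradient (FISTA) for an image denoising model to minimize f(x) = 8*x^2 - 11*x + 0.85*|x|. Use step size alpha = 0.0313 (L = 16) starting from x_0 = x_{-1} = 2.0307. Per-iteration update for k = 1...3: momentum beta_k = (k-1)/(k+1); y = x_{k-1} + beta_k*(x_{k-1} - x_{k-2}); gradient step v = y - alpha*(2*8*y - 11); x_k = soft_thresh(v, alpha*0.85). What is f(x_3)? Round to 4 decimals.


FISTA on f(x) = 8*x^2 - 11*x + 0.85*|x|
L = 16, alpha = 0.0313
Iteration 1: beta = 0.0, y = 2.0307 + 0.0*(2.0307 - 2.0307) = 2.0307
  grad(y) = 21.4912, v = y - alpha*grad = 1.358
  prox(v) = soft_thresh(1.358, 0.0266) = 1.3314
Iteration 2: beta = 0.3333, y = 1.3314 + 0.3333*(1.3314 - 2.0307) = 1.0983
  grad(y) = 6.5732, v = y - alpha*grad = 0.8926
  prox(v) = soft_thresh(0.8926, 0.0266) = 0.866
Iteration 3: beta = 0.5, y = 0.866 + 0.5*(0.866 - 1.3314) = 0.6333
  grad(y) = -0.8678, v = y - alpha*grad = 0.6604
  prox(v) = soft_thresh(0.6604, 0.0266) = 0.6338
f(x_3) = 8*0.6338^2 - 11*0.6338 + 0.85*|0.6338| = -3.2195


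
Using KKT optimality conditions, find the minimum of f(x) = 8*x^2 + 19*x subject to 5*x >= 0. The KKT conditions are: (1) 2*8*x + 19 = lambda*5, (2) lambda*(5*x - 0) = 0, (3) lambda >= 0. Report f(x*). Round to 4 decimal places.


Step 1: Try lambda = 0 (constraint inactive).
x_unc = -19/(2*8) = -1.1875
Check: 5*-1.1875 = -5.9375 < 0 -- violated!
Step 2: Constraint must be active: 5*x = 0
x* = 0/5 = 0.0
lambda = (2*8*0.0 + 19)/5 = 3.8
Step 3: Compute optimal value.
f(x*) = 8*0.0^2 + 19*0.0 = 0.0


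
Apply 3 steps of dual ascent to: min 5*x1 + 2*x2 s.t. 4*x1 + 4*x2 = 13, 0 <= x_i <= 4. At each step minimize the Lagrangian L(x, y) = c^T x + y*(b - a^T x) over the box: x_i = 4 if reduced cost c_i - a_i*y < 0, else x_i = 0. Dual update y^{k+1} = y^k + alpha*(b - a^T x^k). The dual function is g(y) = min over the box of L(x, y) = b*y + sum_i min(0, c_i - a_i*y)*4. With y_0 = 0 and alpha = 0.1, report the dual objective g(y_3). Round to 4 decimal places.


Dual ascent for LP: min 5*x1 + 2*x2, 4*x1 + 4*x2 = 13, 0 <= x_i <= 4
Step 1: y^k = 0.0, reduced costs: (5.0, 2.0)
  x^k = (0.0, 0.0), subgradient = b - a^T x = 13.0
  y^{k+1} = 0.0 + 0.1*13.0 = 1.3
Step 2: y^k = 1.3, reduced costs: (-0.2, -3.2)
  x^k = (4.0, 4.0), subgradient = b - a^T x = -19.0
  y^{k+1} = 1.3 + 0.1*-19.0 = -0.6
Step 3: y^k = -0.6, reduced costs: (7.4, 4.4)
  x^k = (0.0, 0.0), subgradient = b - a^T x = 13.0
  y^{k+1} = -0.6 + 0.1*13.0 = 0.7
Dual objective at y_3 = 0.7: reduced costs (2.2, -0.8), box minimizer x = (0.0, 4.0)
g(y_3) = b*y + (c1 - a1*y)*x1 + (c2 - a2*y)*x2 = 13*0.7 + 2.2*0.0 + (-0.8)*4.0 = 9.1 + 0.0 - 3.2 = 5.9


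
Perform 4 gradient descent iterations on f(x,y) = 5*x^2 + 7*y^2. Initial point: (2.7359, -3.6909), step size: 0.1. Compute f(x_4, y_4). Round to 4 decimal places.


Gradient descent on f(x,y) = 5*x^2 + 7*y^2.
Starting point: (2.7359, -3.6909), alpha = 0.1
Step 1: grad_x = 2*5*2.7359 = 27.359, grad_y = 2*7*-3.6909 = -51.6726
  x_1 = 2.7359 - 0.1*27.359 = -0.0
  y_1 = -3.6909 - 0.1*-51.6726 = 1.4764
Step 2: grad_x = 2*5*-0.0 = -0.0, grad_y = 2*7*1.4764 = 20.669
  x_2 = -0.0 - 0.1*-0.0 = 0.0
  y_2 = 1.4764 - 0.1*20.669 = -0.5905
Step 3: grad_x = 2*5*0.0 = 0.0, grad_y = 2*7*-0.5905 = -8.2676
  x_3 = 0.0 - 0.1*0.0 = 0.0
  y_3 = -0.5905 - 0.1*-8.2676 = 0.2362
Step 4: grad_x = 2*5*0.0 = 0.0, grad_y = 2*7*0.2362 = 3.307
  x_4 = 0.0 - 0.1*0.0 = 0.0
  y_4 = 0.2362 - 0.1*3.307 = -0.0945
f(0.0, -0.0945) = 5*0.0^2 + 7*(-0.0945)^2 = 0.0625


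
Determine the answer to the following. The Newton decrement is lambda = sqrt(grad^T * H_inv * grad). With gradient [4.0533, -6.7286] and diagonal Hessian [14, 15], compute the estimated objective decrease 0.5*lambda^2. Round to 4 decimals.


Step 1: H is diagonal, so H^(-1) * g = [0.2895, -0.4486].
Step 2: g^T H^(-1) g = sum_i g_i^2 / H_ii
  = (4.0533)^2/14 + (-6.7286)^2/15
  = 1.1735 + 3.0183 = 4.1918
Step 3: Objective decrease = 0.5 * g^T H^(-1) g = 2.0959


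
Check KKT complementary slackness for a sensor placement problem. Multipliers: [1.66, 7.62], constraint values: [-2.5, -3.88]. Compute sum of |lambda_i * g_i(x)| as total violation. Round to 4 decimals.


KKT complementary slackness check:
lambda_1 * g_1 = 1.66 * -2.5 = -4.15
lambda_2 * g_2 = 7.62 * -3.88 = -29.5656
Total violation = 4.15 + 29.5656 = 33.7156


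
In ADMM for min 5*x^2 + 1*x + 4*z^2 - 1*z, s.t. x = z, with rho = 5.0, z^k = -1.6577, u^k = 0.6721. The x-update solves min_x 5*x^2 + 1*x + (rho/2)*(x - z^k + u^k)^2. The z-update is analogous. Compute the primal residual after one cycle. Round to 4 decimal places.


ADMM iteration with rho = 5.0, z^k = -1.6577, u^k = 0.6721
Step 1: x-update.
Minimize 5*x^2 + 1*x + (5.0/2)*(x + 1.6577 + 0.6721)^2
FOC: (2*5 + 5.0)*x = -1 + 5.0*(-1.6577 - 0.6721)
x^{k+1} = -0.8433
Step 2: z-update.
Minimize 4*z^2 - 1*z + (5.0/2)*(-0.8433 - z + 0.6721)^2
FOC: (2*4 + 5.0)*z = 1 + 5.0*(-0.8433 + 0.6721)
z^{k+1} = 0.0111
Step 3: u-update.
u^{k+1} = 0.6721 - 0.8433 - 0.0111 = -0.1823
Step 4: Primal residual = |-0.8433 - 0.0111| = 0.8544


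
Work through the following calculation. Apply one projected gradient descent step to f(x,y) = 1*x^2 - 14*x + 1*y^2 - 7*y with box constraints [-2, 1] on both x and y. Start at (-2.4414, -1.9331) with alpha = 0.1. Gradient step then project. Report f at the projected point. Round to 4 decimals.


Step 1: Compute gradient at (-2.4414, -1.9331).
grad_x = 2*1*-2.4414 - 14 = -18.8828
grad_y = 2*1*-1.9331 - 7 = -10.8662
Step 2: Gradient step.
x_raw = -2.4414 - 0.1*-18.8828 = -0.5531
y_raw = -1.9331 - 0.1*-10.8662 = -0.8465
Step 3: Project onto [-2, 1].
x_proj = clip(-0.5531) = -0.5531
y_proj = clip(-0.8465) = -0.8465
Step 4: Evaluate f.
f(-0.5531, -0.8465) = 14.6915


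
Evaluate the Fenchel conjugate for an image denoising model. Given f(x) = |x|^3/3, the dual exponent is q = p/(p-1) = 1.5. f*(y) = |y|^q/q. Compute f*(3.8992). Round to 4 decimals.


The conjugate exponent q satisfies 1/p + 1/q = 1.
p = 3, so q = 3/(3 - 1) = 1.5
|y|^q = 3.8992^1.5 = 7.6995
f*(3.8992) = 7.6995 / 1.5 = 5.133


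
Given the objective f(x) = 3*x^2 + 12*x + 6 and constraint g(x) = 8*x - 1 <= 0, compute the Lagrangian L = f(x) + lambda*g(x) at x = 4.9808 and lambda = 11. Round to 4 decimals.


Step 1: Evaluate f(x).
f(4.9808) = 3*4.9808^2 + 12*4.9808 + 6 = 140.1947
Step 2: Evaluate g(x).
g(4.9808) = 8*4.9808 - 1 = 38.8464
Step 3: Compute Lagrangian.
L = 140.1947 + 11*38.8464 = 567.5051


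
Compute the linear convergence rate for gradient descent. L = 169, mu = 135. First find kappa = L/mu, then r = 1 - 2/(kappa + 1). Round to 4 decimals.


Step 1: Compute the condition number.
kappa = L/mu = 169/135 = 1.2519
Step 2: Compute the convergence rate.
r = 1 - 2/(kappa + 1) = 1 - 2*mu/(L + mu) = (L - mu)/(L + mu) = 34/304 = 0.1118


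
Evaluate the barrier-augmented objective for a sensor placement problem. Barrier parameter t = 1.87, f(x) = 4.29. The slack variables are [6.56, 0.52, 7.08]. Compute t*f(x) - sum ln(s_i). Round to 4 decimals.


Step 1: Compute log-barrier.
ln values: [1.881, -0.6539, 1.9573]
phi = -(1.881 - 0.6539 + 1.9573) = -3.1843
Step 2: Compute augmented objective.
t*f(x) = 1.87*4.29 = 8.0223
Total = 8.0223 - 3.1843 = 4.838


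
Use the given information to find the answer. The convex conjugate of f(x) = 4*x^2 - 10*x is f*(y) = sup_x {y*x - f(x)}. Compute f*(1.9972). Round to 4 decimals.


f*(y) = sup_x {y*x - a*x^2 - b*x} = sup_x {(y-b)*x - a*x^2}
FOC: (y - b) - 2a*x = 0 => x* = (y - b)/(2a)
x* = (1.9972 + 10)/(2*4) = 1.4997
f*(1.9972) = (y-b)^2/(4a) = (1.9972 + 10)^2/(4*4)
= 143.9328/16 = 8.9958


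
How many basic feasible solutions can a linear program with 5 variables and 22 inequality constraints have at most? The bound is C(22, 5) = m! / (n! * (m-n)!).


Each vertex corresponds to some choice of n active constraints out of m, so the number of vertices is at most C(m, n) = m! / (n!(m-n)!).
m = 22, n = 5
Numerator: 22 * 21 * 20 * 19 * 18
Denominator: 5! = 120
C(22, 5) = 26334
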